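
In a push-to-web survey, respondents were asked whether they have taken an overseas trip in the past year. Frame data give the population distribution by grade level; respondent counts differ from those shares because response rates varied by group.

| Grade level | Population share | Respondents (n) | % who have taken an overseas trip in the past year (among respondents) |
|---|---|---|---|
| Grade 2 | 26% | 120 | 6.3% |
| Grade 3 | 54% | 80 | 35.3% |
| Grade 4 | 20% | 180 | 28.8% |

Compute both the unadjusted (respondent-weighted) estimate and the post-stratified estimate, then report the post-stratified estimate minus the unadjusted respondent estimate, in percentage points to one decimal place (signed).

+3.4 percentage points

Unadjusted (pooled respondent) estimate weights by respondent counts:
  (120/380)×6.3 + (80/380)×35.3 + (180/380)×28.8 = 23.0632%
Reweighting by population grade level shares:
  0.26×6.3 + 0.54×35.3 + 0.2×28.8 = 26.46%
Difference = 26.46 − 23.0632 = 3.3968 pp.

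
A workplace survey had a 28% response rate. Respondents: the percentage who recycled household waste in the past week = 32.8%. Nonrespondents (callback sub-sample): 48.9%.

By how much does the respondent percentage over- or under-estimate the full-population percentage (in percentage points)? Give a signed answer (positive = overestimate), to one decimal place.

-11.6 percentage points

Nonresponse fraction = 1 − 0.28 = 0.72.
Bias = (nonresponse fraction) × (respondent percentage − nonrespondent percentage)
     = 0.72 × (32.8 − 48.9) = 0.72 × -16.1 = -11.592.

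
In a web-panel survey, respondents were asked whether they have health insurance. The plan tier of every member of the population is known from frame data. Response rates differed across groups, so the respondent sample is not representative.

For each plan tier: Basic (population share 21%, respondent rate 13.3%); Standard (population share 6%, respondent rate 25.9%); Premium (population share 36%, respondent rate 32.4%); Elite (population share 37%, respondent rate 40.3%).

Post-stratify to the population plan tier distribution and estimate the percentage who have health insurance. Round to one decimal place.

Reweight to the known plan tier distribution:
  Basic: 0.21 × 13.3 = 2.793
  Standard: 0.06 × 25.9 = 1.554
  Premium: 0.36 × 32.4 = 11.664
  Elite: 0.37 × 40.3 = 14.911
Post-stratified estimate = 30.922 → 30.9%.

30.9%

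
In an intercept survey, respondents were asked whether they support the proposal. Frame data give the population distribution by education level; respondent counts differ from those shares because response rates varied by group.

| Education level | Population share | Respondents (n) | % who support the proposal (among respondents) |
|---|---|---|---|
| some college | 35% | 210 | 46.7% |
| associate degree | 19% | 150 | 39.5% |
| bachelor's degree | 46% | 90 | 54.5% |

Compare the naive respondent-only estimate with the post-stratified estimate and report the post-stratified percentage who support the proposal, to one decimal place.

Without adjustment, the pooled respondent share is:
  (210/450)×46.7 + (150/450)×39.5 + (90/450)×54.5 = 45.86%
Post-stratified estimate weights by population shares:
  0.35×46.7 + 0.19×39.5 + 0.46×54.5 = 48.92%

48.9%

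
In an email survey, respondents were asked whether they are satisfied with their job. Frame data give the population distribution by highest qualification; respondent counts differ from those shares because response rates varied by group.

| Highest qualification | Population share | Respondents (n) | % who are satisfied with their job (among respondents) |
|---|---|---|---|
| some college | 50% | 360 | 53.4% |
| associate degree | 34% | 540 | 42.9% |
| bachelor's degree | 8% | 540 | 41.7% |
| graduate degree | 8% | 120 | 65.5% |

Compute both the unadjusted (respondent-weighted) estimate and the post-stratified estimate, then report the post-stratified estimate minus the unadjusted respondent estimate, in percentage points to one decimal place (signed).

Without adjustment, the pooled respondent share is:
  (360/1560)×53.4 + (540/1560)×42.9 + (540/1560)×41.7 + (120/1560)×65.5 = 46.6462%
Post-stratified estimate weights by population shares:
  0.5×53.4 + 0.34×42.9 + 0.08×41.7 + 0.08×65.5 = 49.862%
Difference = 49.862 − 46.6462 = 3.2158 pp.

+3.2 percentage points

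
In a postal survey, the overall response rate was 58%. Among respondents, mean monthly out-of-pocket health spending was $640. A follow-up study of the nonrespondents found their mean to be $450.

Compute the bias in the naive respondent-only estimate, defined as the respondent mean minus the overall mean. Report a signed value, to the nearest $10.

+$80

Nonresponse fraction = 1 − 0.58 = 0.42.
Bias = (nonresponse fraction) × (respondent mean − nonrespondent mean)
     = 0.42 × (640 − 450) = 0.42 × 190 = 79.8.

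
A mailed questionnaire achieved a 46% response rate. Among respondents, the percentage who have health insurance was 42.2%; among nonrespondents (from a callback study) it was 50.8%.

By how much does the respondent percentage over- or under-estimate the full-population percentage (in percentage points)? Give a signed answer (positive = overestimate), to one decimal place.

Nonresponse fraction = 1 − 0.46 = 0.54.
Bias = (nonresponse fraction) × (respondent percentage − nonrespondent percentage)
     = 0.54 × (42.2 − 50.8) = 0.54 × -8.6 = -4.644.

-4.6 percentage points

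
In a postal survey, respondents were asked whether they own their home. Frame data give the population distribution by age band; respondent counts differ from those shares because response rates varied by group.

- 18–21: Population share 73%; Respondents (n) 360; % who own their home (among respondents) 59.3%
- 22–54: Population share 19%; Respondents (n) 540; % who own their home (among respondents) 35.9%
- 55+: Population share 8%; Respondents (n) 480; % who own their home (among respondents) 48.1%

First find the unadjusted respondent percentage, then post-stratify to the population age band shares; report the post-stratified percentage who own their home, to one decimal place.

Naive respondent-only estimate (weights = respondent counts):
  (360/1380)×59.3 + (540/1380)×35.9 + (480/1380)×48.1 = 46.2478%
Post-stratified estimate weights by population shares:
  0.73×59.3 + 0.19×35.9 + 0.08×48.1 = 53.958%

54.0%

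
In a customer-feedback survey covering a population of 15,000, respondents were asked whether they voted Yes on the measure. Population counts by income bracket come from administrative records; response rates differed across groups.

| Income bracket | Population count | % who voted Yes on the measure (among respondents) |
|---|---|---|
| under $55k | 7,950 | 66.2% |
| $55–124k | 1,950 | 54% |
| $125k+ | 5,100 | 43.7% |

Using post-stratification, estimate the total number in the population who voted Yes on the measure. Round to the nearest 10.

8,540

Each cell contributes its population count × the respondent rate:
  under $55k: 7,950 × 66.2% = 5262.9
  $55–124k: 1,950 × 54% = 1053
  $125k+: 5,100 × 43.7% = 2228.7
Estimated total = 8544.6 → 8,540.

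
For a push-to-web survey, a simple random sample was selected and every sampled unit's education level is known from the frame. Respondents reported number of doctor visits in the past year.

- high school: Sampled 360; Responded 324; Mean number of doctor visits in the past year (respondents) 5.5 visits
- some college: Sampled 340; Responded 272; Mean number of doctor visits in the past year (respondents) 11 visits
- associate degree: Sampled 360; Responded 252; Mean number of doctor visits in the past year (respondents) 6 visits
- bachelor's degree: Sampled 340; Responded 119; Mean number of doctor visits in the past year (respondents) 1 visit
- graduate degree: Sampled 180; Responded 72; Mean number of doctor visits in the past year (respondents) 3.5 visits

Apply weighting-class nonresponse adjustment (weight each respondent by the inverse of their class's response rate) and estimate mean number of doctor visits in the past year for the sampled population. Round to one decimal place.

Response rates by class: high school 324/360 = 90%, some college 272/340 = 80%, associate degree 252/360 = 70%, bachelor's degree 119/340 = 35%, graduate degree 72/180 = 40%.
Each respondent's weight = sampled/responded in their class; summing within a class gives n_sampled, so:
  high school: 360 × 5.5 = 1980
  some college: 340 × 11 = 3740
  associate degree: 360 × 6 = 2160
  bachelor's degree: 340 × 1 = 340
  graduate degree: 180 × 3.5 = 630
Adjusted estimate = 8850 / 1,580 = 5.60127 → 5.6.

5.6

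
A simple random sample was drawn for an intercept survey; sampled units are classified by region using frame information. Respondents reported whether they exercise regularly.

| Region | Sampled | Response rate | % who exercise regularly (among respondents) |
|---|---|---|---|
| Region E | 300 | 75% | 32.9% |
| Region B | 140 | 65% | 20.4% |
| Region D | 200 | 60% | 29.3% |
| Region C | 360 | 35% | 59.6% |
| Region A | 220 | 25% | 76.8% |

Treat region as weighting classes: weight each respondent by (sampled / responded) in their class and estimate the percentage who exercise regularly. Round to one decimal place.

With weight = n_sampled/n_responded per class, the weighted class total is n_sampled:
  Region E: 300 × 32.9 = 9870
  Region B: 140 × 20.4 = 2856
  Region D: 200 × 29.3 = 5860
  Region C: 360 × 59.6 = 21,456
  Region A: 220 × 76.8 = 16,896
Adjusted estimate = 56,938 / 1,220 = 46.6705 → 46.7%.

46.7%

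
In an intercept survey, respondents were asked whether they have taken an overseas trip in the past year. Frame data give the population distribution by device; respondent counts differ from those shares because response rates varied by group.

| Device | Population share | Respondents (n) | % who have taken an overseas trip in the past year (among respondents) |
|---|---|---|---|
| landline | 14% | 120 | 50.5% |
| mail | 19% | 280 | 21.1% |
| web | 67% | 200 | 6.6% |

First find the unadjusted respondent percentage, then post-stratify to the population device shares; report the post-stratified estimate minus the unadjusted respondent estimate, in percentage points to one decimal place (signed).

-6.6 percentage points

Unadjusted (pooled respondent) estimate weights by respondent counts:
  (120/600)×50.5 + (280/600)×21.1 + (200/600)×6.6 = 22.1467%
Post-stratifying to population shares instead:
  0.14×50.5 + 0.19×21.1 + 0.67×6.6 = 15.501%
Difference = 15.501 − 22.1467 = -6.6457 pp.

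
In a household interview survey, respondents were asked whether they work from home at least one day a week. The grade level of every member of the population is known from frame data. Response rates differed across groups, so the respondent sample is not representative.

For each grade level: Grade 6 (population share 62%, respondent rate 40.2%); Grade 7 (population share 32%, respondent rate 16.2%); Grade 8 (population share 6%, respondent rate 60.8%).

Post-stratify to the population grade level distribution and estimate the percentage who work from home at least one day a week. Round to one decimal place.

33.8%

Reweight to the known grade level distribution:
  Grade 6: 0.62 × 40.2 = 24.924
  Grade 7: 0.32 × 16.2 = 5.184
  Grade 8: 0.06 × 60.8 = 3.648
Post-stratified estimate = 33.756 → 33.8%.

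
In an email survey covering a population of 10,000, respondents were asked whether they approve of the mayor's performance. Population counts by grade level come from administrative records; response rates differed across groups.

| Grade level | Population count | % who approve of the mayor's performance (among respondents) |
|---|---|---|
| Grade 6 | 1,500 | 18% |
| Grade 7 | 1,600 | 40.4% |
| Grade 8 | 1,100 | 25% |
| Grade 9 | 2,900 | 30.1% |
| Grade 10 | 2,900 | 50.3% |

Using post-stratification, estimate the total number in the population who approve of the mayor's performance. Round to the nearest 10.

3,520

Estimated count per cell = population count × respondent percentage:
  Grade 6: 1,500 × 18% = 270
  Grade 7: 1,600 × 40.4% = 646.4
  Grade 8: 1,100 × 25% = 275
  Grade 9: 2,900 × 30.1% = 872.9
  Grade 10: 2,900 × 50.3% = 1458.7
Estimated total = 3523 → 3,520.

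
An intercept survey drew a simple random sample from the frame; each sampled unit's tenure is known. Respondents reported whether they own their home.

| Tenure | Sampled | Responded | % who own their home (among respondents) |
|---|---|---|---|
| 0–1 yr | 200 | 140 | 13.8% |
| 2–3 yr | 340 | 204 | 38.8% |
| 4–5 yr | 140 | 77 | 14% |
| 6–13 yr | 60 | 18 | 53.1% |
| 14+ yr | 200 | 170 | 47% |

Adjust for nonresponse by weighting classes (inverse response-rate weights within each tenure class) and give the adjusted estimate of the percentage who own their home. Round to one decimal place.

Response rates by class: 0–1 yr 140/200 = 70%, 2–3 yr 204/340 = 60%, 4–5 yr 77/140 = 55%, 6–13 yr 18/60 = 30%, 14+ yr 170/200 = 85%.
Weighting each respondent by the inverse class response rate inflates each class back to its sampled size, so the class weight is n_sampled:
  0–1 yr: 200 × 13.8 = 2760
  2–3 yr: 340 × 38.8 = 13192
  4–5 yr: 140 × 14 = 1960
  6–13 yr: 60 × 53.1 = 3186
  14+ yr: 200 × 47 = 9400
Adjusted estimate = 30,498 / 940 = 32.4447 → 32.4%.

32.4%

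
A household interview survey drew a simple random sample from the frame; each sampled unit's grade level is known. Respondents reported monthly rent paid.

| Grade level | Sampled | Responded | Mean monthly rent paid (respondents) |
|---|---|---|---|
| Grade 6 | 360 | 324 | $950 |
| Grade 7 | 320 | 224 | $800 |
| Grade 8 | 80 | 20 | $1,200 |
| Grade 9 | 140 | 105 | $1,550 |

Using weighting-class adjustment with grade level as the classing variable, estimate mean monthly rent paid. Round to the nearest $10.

Class response rates: Grade 6 324/360 = 90%, Grade 7 224/320 = 70%, Grade 8 20/80 = 25%, Grade 9 105/140 = 75%.
Weighting each respondent by the inverse class response rate inflates each class back to its sampled size, so the class weight is n_sampled:
  Grade 6: 360 × 950 = 342,000
  Grade 7: 320 × 800 = 256,000
  Grade 8: 80 × 1200 = 96,000
  Grade 9: 140 × 1550 = 217,000
Adjusted estimate = 911,000 / 900 = 1012.22 → $1,010.

$1,010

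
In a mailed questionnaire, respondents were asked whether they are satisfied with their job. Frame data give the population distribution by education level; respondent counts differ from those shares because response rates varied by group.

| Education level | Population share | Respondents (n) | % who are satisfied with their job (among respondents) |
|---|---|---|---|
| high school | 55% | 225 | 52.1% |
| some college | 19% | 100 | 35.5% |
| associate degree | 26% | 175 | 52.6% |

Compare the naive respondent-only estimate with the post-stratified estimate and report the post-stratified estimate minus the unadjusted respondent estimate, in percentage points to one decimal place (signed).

+0.1 percentage points

Naive respondent-only estimate (weights = respondent counts):
  (225/500)×52.1 + (100/500)×35.5 + (175/500)×52.6 = 48.955%
Post-stratifying to population shares instead:
  0.55×52.1 + 0.19×35.5 + 0.26×52.6 = 49.076%
Difference = 49.076 − 48.955 = 0.121 pp.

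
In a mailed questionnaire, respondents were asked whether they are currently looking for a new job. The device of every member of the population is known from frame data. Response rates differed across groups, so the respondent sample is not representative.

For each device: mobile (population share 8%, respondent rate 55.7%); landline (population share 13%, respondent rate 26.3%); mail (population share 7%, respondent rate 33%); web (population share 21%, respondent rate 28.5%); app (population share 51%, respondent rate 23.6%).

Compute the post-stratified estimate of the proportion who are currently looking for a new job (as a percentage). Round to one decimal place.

Each cell contributes population-share × respondent value:
  mobile: 0.08 × 55.7 = 4.456
  landline: 0.13 × 26.3 = 3.419
  mail: 0.07 × 33 = 2.31
  web: 0.21 × 28.5 = 5.985
  app: 0.51 × 23.6 = 12.036
Post-stratified estimate = 28.206 → 28.2%.

28.2%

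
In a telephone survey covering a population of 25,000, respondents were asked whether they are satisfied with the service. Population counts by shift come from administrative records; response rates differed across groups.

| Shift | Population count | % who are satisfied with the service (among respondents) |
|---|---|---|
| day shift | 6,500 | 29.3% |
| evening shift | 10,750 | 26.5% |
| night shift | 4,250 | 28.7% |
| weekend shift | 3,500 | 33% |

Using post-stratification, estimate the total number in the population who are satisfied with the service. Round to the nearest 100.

Estimated count per cell = population count × respondent percentage:
  day shift: 6,500 × 29.3% = 1904.5
  evening shift: 10,750 × 26.5% = 2848.75
  night shift: 4,250 × 28.7% = 1219.75
  weekend shift: 3,500 × 33% = 1155
Estimated total = 7128 → 7,100.

7,100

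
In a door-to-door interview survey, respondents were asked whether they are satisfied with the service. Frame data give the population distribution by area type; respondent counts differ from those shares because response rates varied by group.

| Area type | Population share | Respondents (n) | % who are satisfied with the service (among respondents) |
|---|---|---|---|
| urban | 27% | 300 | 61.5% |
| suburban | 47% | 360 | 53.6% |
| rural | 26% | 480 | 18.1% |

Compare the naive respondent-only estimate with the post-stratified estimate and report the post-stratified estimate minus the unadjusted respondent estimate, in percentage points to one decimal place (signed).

Naive respondent-only estimate (weights = respondent counts):
  (300/1140)×61.5 + (360/1140)×53.6 + (480/1140)×18.1 = 40.7316%
Reweighting by population area type shares:
  0.27×61.5 + 0.47×53.6 + 0.26×18.1 = 46.503%
Difference = 46.503 − 40.7316 = 5.7714 pp.

+5.8 percentage points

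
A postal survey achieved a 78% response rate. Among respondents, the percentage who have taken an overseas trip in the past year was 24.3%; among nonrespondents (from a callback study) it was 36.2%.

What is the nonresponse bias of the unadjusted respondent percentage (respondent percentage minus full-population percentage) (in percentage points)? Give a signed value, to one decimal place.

Nonresponse fraction = 1 − 0.78 = 0.22.
Bias = (nonresponse fraction) × (respondent percentage − nonrespondent percentage)
     = 0.22 × (24.3 − 36.2) = 0.22 × -11.9 = -2.618.

-2.6 percentage points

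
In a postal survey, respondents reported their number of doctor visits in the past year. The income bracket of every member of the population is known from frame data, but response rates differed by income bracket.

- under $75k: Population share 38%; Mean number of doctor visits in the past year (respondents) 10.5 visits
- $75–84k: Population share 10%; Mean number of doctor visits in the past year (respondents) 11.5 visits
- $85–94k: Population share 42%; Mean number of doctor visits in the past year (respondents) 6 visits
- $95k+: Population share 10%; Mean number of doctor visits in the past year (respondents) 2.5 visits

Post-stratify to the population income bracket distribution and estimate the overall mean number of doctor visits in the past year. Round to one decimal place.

7.9

Weight each group's respondent value by its population share:
  under $75k: 0.38 × 10.5 = 3.99
  $75–84k: 0.1 × 11.5 = 1.15
  $85–94k: 0.42 × 6 = 2.52
  $95k+: 0.1 × 2.5 = 0.25
Post-stratified estimate = 7.91 → 7.9.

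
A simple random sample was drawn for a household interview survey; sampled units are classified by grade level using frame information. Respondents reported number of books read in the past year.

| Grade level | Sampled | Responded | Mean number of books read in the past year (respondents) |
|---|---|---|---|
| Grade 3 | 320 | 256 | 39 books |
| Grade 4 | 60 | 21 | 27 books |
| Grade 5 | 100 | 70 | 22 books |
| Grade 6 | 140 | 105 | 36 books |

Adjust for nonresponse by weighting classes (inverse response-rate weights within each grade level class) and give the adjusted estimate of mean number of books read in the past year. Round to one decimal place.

Class response rates: Grade 3 256/320 = 80%, Grade 4 21/60 = 35%, Grade 5 70/100 = 70%, Grade 6 105/140 = 75%.
Each respondent's weight = sampled/responded in their class; summing within a class gives n_sampled, so:
  Grade 3: 320 × 39 = 12,480
  Grade 4: 60 × 27 = 1620
  Grade 5: 100 × 22 = 2200
  Grade 6: 140 × 36 = 5040
Adjusted estimate = 21,340 / 620 = 34.4194 → 34.4.

34.4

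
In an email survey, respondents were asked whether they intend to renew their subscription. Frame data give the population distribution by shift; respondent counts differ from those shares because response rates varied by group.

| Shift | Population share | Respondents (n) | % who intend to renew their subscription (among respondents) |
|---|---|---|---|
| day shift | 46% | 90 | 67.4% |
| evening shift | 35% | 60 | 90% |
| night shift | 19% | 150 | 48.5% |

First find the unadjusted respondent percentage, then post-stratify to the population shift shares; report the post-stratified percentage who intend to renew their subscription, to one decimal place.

71.7%

Naive respondent-only estimate (weights = respondent counts):
  (90/300)×67.4 + (60/300)×90 + (150/300)×48.5 = 62.47%
Post-stratified estimate weights by population shares:
  0.46×67.4 + 0.35×90 + 0.19×48.5 = 71.719%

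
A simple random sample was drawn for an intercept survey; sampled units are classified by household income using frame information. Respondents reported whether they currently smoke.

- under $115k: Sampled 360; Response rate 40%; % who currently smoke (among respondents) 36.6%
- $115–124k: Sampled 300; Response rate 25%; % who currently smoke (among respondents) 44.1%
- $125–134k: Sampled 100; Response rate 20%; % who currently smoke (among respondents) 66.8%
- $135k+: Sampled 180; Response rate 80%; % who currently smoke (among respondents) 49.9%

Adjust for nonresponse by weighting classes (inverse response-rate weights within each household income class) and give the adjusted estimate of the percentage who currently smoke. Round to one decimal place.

44.8%

Weighting each respondent by the inverse class response rate inflates each class back to its sampled size, so the class weight is n_sampled:
  under $115k: 360 × 36.6 = 13,176
  $115–124k: 300 × 44.1 = 13,230
  $125–134k: 100 × 66.8 = 6680
  $135k+: 180 × 49.9 = 8982
Adjusted estimate = 42,068 / 940 = 44.7532 → 44.8%.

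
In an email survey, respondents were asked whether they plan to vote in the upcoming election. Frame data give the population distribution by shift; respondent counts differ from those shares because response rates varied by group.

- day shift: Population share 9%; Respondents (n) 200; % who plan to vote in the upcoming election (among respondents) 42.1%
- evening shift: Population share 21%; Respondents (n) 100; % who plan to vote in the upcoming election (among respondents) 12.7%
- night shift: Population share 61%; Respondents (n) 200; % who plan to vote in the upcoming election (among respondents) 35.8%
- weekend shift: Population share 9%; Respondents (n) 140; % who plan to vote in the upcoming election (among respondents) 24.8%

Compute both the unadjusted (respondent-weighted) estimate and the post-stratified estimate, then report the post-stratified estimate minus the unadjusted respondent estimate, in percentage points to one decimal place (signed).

Without adjustment, the pooled respondent share is:
  (200/640)×42.1 + (100/640)×12.7 + (200/640)×35.8 + (140/640)×24.8 = 31.7531%
Post-stratifying to population shares instead:
  0.09×42.1 + 0.21×12.7 + 0.61×35.8 + 0.09×24.8 = 30.526%
Difference = 30.526 − 31.7531 = -1.2271 pp.

-1.2 percentage points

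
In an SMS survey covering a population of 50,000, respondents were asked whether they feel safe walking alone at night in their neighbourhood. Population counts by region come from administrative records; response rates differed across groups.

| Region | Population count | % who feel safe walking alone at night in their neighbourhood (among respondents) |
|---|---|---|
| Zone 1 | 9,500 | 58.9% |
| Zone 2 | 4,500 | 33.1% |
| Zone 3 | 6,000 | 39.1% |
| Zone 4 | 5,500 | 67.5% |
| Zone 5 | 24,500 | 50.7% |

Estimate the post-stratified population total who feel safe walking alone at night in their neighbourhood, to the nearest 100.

Each cell contributes its population count × the respondent rate:
  Zone 1: 9,500 × 58.9% = 5595.5
  Zone 2: 4,500 × 33.1% = 1489.5
  Zone 3: 6,000 × 39.1% = 2346
  Zone 4: 5,500 × 67.5% = 3712.5
  Zone 5: 24,500 × 50.7% = 12421.5
Estimated total = 25,565 → 25,600.

25,600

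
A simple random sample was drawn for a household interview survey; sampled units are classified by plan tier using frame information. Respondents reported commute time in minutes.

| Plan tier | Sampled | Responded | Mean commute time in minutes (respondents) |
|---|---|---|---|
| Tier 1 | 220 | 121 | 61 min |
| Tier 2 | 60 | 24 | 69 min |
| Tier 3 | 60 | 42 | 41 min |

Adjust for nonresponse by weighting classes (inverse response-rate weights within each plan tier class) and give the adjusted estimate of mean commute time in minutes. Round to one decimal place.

58.9

Response rates by class: Tier 1 121/220 = 55%, Tier 2 24/60 = 40%, Tier 3 42/60 = 70%.
Weighting each respondent by the inverse class response rate inflates each class back to its sampled size, so the class weight is n_sampled:
  Tier 1: 220 × 61 = 13,420
  Tier 2: 60 × 69 = 4140
  Tier 3: 60 × 41 = 2460
Adjusted estimate = 20,020 / 340 = 58.8824 → 58.9.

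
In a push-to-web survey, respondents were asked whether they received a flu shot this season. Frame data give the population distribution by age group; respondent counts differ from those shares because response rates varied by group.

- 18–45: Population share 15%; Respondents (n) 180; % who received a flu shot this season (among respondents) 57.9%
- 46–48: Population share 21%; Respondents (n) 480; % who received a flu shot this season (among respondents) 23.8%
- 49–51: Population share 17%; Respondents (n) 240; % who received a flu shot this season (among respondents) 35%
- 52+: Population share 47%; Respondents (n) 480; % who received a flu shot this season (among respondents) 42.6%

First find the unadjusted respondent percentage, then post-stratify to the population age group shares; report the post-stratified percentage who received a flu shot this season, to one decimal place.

Unadjusted (pooled respondent) estimate weights by respondent counts:
  (180/1380)×57.9 + (480/1380)×23.8 + (240/1380)×35 + (480/1380)×42.6 = 36.7348%
Post-stratified estimate weights by population shares:
  0.15×57.9 + 0.21×23.8 + 0.17×35 + 0.47×42.6 = 39.655%

39.7%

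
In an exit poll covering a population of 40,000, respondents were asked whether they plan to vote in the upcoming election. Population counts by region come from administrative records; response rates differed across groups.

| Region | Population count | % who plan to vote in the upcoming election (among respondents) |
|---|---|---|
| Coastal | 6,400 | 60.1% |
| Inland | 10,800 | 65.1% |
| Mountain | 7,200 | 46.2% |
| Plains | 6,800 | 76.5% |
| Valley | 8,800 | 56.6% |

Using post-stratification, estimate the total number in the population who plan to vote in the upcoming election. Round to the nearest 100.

24,400

Estimated count per cell = population count × respondent percentage:
  Coastal: 6,400 × 60.1% = 3846.4
  Inland: 10,800 × 65.1% = 7030.8
  Mountain: 7,200 × 46.2% = 3326.4
  Plains: 6,800 × 76.5% = 5202
  Valley: 8,800 × 56.6% = 4980.8
Estimated total = 24386.4 → 24,400.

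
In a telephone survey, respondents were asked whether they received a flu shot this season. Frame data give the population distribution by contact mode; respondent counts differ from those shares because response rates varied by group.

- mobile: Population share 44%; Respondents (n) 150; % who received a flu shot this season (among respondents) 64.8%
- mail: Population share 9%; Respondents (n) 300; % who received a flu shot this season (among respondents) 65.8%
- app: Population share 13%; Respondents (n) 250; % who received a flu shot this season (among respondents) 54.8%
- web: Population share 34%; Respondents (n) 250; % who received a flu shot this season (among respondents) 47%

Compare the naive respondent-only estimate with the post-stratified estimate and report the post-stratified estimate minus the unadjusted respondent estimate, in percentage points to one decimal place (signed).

Without adjustment, the pooled respondent share is:
  (150/950)×64.8 + (300/950)×65.8 + (250/950)×54.8 + (250/950)×47 = 57.8%
Reweighting by population contact mode shares:
  0.44×64.8 + 0.09×65.8 + 0.13×54.8 + 0.34×47 = 57.538%
Difference = 57.538 − 57.8 = -0.262 pp.

-0.3 percentage points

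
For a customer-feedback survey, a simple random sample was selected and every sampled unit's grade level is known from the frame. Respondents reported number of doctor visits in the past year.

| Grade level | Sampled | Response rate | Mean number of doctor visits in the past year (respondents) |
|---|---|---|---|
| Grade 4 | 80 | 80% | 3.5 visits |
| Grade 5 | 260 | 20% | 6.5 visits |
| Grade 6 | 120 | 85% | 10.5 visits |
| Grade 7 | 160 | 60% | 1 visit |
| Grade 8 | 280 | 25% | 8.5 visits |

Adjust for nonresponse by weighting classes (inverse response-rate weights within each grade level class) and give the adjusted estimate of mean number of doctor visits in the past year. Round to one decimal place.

Inverse-response-rate weighting restores each class to its sampled count, so class totals weight by n_sampled:
  Grade 4: 80 × 3.5 = 280
  Grade 5: 260 × 6.5 = 1690
  Grade 6: 120 × 10.5 = 1260
  Grade 7: 160 × 1 = 160
  Grade 8: 280 × 8.5 = 2380
Adjusted estimate = 5770 / 900 = 6.41111 → 6.4.

6.4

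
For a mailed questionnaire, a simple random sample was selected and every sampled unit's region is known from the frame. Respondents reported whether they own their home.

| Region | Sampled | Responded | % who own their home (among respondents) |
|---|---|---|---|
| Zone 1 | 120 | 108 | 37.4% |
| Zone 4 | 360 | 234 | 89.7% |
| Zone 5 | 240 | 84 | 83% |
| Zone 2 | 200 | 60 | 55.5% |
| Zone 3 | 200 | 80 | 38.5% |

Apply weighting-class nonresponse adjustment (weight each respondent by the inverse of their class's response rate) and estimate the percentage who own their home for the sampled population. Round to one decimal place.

Response rates by class: Zone 1 108/120 = 90%, Zone 4 234/360 = 65%, Zone 5 84/240 = 35%, Zone 2 60/200 = 30%, Zone 3 80/200 = 40%.
Inverse-response-rate weighting restores each class to its sampled count, so class totals weight by n_sampled:
  Zone 1: 120 × 37.4 = 4488
  Zone 4: 360 × 89.7 = 32,292
  Zone 5: 240 × 83 = 19,920
  Zone 2: 200 × 55.5 = 11,100
  Zone 3: 200 × 38.5 = 7700
Adjusted estimate = 75,500 / 1,120 = 67.4107 → 67.4%.

67.4%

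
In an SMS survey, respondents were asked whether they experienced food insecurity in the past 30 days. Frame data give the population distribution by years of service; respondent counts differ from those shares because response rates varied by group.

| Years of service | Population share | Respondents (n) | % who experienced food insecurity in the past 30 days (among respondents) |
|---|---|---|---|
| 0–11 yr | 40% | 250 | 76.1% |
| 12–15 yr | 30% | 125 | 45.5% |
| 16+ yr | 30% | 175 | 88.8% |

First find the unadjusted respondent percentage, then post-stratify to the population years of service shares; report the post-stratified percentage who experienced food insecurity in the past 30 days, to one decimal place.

Unadjusted (pooled respondent) estimate weights by respondent counts:
  (250/550)×76.1 + (125/550)×45.5 + (175/550)×88.8 = 73.1864%
Post-stratifying to population shares instead:
  0.4×76.1 + 0.3×45.5 + 0.3×88.8 = 70.73%

70.7%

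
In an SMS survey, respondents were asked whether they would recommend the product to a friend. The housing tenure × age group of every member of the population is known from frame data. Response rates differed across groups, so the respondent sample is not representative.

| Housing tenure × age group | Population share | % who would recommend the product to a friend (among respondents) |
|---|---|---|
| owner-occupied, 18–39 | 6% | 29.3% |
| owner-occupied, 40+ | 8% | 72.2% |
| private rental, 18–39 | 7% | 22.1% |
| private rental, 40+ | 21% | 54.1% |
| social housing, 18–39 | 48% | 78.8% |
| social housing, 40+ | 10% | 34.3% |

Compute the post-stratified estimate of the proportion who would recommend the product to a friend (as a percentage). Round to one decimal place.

Weight each group's respondent value by its population share:
  owner-occupied, 18–39: 0.06 × 29.3 = 1.758
  owner-occupied, 40+: 0.08 × 72.2 = 5.776
  private rental, 18–39: 0.07 × 22.1 = 1.547
  private rental, 40+: 0.21 × 54.1 = 11.361
  social housing, 18–39: 0.48 × 78.8 = 37.824
  social housing, 40+: 0.1 × 34.3 = 3.43
Post-stratified estimate = 61.696 → 61.7%.

61.7%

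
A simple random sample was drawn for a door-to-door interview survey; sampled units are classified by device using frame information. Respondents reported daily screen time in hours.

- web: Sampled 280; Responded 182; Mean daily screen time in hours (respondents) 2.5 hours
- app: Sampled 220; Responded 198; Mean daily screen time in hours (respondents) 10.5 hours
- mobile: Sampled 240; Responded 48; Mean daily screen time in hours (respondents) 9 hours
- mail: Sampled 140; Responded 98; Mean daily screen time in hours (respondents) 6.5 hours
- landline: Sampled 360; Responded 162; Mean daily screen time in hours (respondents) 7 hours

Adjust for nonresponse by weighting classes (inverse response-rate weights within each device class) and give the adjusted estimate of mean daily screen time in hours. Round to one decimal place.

Class response rates: web 182/280 = 65%, app 198/220 = 90%, mobile 48/240 = 20%, mail 98/140 = 70%, landline 162/360 = 45%.
Inverse-response-rate weighting restores each class to its sampled count, so class totals weight by n_sampled:
  web: 280 × 2.5 = 700
  app: 220 × 10.5 = 2310
  mobile: 240 × 9 = 2160
  mail: 140 × 6.5 = 910
  landline: 360 × 7 = 2520
Adjusted estimate = 8600 / 1,240 = 6.93548 → 6.9.

6.9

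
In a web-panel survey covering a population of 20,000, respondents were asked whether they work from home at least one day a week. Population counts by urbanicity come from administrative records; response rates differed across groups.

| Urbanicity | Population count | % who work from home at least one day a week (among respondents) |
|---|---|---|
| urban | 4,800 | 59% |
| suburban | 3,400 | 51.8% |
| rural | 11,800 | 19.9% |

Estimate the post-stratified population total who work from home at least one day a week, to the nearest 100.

Apply each group's respondent rate to its population count:
  urban: 4,800 × 59% = 2832
  suburban: 3,400 × 51.8% = 1761.2
  rural: 11,800 × 19.9% = 2348.2
Estimated total = 6941.4 → 6,900.

6,900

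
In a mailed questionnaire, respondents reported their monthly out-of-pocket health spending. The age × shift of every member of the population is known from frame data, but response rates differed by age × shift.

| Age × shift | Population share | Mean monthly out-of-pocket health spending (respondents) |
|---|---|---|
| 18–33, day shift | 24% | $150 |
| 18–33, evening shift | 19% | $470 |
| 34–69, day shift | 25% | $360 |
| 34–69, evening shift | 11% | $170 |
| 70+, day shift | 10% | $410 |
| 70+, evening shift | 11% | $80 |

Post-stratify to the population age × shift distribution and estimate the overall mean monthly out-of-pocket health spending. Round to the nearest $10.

Weight each group's respondent value by its population share:
  18–33, day shift: 0.24 × 150 = 36
  18–33, evening shift: 0.19 × 470 = 89.3
  34–69, day shift: 0.25 × 360 = 90
  34–69, evening shift: 0.11 × 170 = 18.7
  70+, day shift: 0.1 × 410 = 41
  70+, evening shift: 0.11 × 80 = 8.8
Post-stratified estimate = 283.8 → $280.

$280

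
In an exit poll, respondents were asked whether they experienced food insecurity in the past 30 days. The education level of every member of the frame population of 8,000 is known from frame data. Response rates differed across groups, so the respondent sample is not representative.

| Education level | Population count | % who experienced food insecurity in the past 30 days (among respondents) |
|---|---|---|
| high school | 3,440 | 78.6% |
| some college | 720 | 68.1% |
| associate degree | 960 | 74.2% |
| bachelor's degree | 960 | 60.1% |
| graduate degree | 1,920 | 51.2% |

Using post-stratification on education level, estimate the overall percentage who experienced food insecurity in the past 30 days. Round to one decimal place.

Post-stratification weights by population share, not respondent share:
  high school: (3,440/8,000) × 78.6 = 33.798
  some college: (720/8,000) × 68.1 = 6.129
  associate degree: (960/8,000) × 74.2 = 8.904
  bachelor's degree: (960/8,000) × 60.1 = 7.212
  graduate degree: (1,920/8,000) × 51.2 = 12.288
Post-stratified estimate = 68.331 → 68.3%.

68.3%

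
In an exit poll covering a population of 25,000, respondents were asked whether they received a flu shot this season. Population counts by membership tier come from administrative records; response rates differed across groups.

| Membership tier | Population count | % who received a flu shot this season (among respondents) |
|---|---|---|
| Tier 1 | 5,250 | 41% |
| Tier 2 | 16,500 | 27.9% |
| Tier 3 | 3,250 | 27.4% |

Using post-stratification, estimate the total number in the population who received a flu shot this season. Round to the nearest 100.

7,600

Estimated count per cell = population count × respondent percentage:
  Tier 1: 5,250 × 41% = 2152.5
  Tier 2: 16,500 × 27.9% = 4603.5
  Tier 3: 3,250 × 27.4% = 890.5
Estimated total = 7646.5 → 7,600.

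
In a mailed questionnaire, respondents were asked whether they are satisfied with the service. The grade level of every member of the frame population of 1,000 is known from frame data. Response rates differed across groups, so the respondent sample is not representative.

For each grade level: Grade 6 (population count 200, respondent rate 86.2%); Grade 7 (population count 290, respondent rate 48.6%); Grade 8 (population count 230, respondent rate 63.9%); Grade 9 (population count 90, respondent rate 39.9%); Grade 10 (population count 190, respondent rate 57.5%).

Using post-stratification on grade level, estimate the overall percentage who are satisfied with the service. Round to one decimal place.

60.5%

Reweight to the known grade level distribution:
  Grade 6: (200/1,000) × 86.2 = 17.24
  Grade 7: (290/1,000) × 48.6 = 14.094
  Grade 8: (230/1,000) × 63.9 = 14.697
  Grade 9: (90/1,000) × 39.9 = 3.591
  Grade 10: (190/1,000) × 57.5 = 10.925
Post-stratified estimate = 60.547 → 60.5%.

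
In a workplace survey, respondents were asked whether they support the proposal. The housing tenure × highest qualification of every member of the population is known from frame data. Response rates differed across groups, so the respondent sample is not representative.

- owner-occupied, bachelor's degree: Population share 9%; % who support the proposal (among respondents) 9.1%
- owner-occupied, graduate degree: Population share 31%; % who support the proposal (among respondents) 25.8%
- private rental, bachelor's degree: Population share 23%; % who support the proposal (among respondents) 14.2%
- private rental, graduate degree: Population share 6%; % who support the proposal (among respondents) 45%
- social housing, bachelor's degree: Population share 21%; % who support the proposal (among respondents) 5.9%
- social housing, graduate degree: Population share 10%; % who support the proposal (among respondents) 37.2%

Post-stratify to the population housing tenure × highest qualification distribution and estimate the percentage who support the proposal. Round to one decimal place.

19.7%

Post-stratification weights by population share, not respondent share:
  owner-occupied, bachelor's degree: 0.09 × 9.1 = 0.819
  owner-occupied, graduate degree: 0.31 × 25.8 = 7.998
  private rental, bachelor's degree: 0.23 × 14.2 = 3.266
  private rental, graduate degree: 0.06 × 45 = 2.7
  social housing, bachelor's degree: 0.21 × 5.9 = 1.239
  social housing, graduate degree: 0.1 × 37.2 = 3.72
Post-stratified estimate = 19.742 → 19.7%.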